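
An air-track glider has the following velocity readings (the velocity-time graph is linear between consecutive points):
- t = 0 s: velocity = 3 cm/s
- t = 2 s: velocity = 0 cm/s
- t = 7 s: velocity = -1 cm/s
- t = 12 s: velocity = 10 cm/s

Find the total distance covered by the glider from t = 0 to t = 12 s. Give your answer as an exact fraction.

313/11 cm

Distance (not displacement) is the total path length: add the absolute areas under v-t.
0–2 s: |½(3 + 0)(2)| = 3 cm
2–7 s: |½(0 + -1)(5)| = 2.5 cm
7–12 s: v = 0 at t = 82/11 s; triangle areas 5/22 + 250/11 = 505/22 cm
Total distance = 313/11 cm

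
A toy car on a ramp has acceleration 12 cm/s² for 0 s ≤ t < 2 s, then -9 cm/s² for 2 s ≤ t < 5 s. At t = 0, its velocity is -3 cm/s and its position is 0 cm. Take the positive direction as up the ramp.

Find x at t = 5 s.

40.5 cm

On each constant-a segment, Δv = aΔt and Δx = v₀Δt + ½aΔt²; chain segment to segment.
0–2 s: v starts -3 cm/s; Δx = -3·2 + ½·12·2² = 18 cm; v ends 21 cm/s.
2–5 s: v starts 21 cm/s; Δx = 21·3 + ½·-9·3² = 22.5 cm; v ends -6 cm/s.
x(5) = 0 + Σ Δx = 40.5 cm.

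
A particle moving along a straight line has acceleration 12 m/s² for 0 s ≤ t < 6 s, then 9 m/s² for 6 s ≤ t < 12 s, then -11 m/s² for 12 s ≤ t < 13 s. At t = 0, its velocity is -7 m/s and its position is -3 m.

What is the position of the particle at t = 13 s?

On each constant-a segment, Δv = aΔt and Δx = v₀Δt + ½aΔt²; chain segment to segment.
0–6 s: v starts -7 m/s; Δx = -7·6 + ½·12·6² = 174 m; v ends 65 m/s.
6–12 s: v starts 65 m/s; Δx = 65·6 + ½·9·6² = 552 m; v ends 119 m/s.
12–13 s: v starts 119 m/s; Δx = 119·1 + ½·-11·1² = 113.5 m; v ends 108 m/s.
x(13) = -3 + Σ Δx = 836.5 m.

836.5 m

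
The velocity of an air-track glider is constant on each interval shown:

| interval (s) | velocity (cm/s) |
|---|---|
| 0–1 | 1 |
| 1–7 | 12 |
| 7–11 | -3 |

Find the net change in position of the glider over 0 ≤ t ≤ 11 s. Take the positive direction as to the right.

61 cm

Displacement is the signed area under the v-t curve.
0–1 s: 1 × 1 = 1 cm
1–7 s: 12 × 6 = 72 cm
7–11 s: -3 × 4 = -12 cm
Net displacement = 61 cm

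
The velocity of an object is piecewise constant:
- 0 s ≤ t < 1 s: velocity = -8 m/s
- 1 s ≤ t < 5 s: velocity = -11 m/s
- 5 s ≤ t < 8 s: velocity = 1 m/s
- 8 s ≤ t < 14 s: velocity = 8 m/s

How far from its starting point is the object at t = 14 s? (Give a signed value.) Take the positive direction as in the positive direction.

Net displacement equals the area under the velocity-time graph (areas below the axis count negative).
0–1 s: -8 × 1 = -8 m
1–5 s: -11 × 4 = -44 m
5–8 s: 1 × 3 = 3 m
8–14 s: 8 × 6 = 48 m
Net displacement = -1 m

-1 m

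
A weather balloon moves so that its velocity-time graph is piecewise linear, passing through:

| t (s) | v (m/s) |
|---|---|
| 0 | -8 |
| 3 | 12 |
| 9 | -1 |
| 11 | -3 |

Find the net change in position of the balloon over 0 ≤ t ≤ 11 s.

35 m

Net displacement equals the area under the velocity-time graph (areas below the axis count negative).
0–3 s: ½(-8 + 12)(3) = 6 m
3–9 s: ½(12 + -1)(6) = 33 m
9–11 s: ½(-1 + -3)(2) = -4 m
Net displacement = 35 m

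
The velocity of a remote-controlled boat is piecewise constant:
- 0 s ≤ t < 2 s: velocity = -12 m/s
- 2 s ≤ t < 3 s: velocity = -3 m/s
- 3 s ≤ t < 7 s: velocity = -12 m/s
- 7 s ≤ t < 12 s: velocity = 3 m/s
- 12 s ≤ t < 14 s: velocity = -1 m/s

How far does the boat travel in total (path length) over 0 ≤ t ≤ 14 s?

Distance (not displacement) is the total path length: add the absolute areas under v-t.
0–2 s: |-12| × 2 = 24 m
2–3 s: |-3| × 1 = 3 m
3–7 s: |-12| × 4 = 48 m
7–12 s: |3| × 5 = 15 m
12–14 s: |-1| × 2 = 2 m
Total distance = 92 m

92 m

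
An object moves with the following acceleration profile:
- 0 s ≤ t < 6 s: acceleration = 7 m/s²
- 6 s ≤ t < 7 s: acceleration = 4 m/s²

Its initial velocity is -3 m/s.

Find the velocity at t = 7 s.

43 m/s

Δv equals the area under the a-t graph; then v = v₀ + Δv.
0–6 s: 7 × 6 = 42 m/s
6–7 s: 4 × 1 = 4 m/s
Δv = 46 m/s, so v(7) = -3 + (46) = 43 m/s.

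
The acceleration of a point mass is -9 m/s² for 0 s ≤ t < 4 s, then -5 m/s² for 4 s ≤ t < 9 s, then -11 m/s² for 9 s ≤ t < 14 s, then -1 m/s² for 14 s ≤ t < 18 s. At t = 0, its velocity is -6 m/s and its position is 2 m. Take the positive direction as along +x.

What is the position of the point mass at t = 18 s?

On each constant-a segment, Δv = aΔt and Δx = v₀Δt + ½aΔt²; chain segment to segment.
0–4 s: v starts -6 m/s; Δx = -6·4 + ½·-9·4² = -96 m; v ends -42 m/s.
4–9 s: v starts -42 m/s; Δx = -42·5 + ½·-5·5² = -272.5 m; v ends -67 m/s.
9–14 s: v starts -67 m/s; Δx = -67·5 + ½·-11·5² = -472.5 m; v ends -122 m/s.
14–18 s: v starts -122 m/s; Δx = -122·4 + ½·-1·4² = -496 m; v ends -126 m/s.
x(18) = 2 + Σ Δx = -1335 m.

-1335 m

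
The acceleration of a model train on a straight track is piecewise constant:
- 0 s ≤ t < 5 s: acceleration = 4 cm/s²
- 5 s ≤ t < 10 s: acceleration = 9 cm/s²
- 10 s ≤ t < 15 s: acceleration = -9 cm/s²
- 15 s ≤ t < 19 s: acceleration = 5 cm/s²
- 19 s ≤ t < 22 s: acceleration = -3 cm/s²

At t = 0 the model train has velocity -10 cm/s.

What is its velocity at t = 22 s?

21 cm/s

Δv equals the area under the a-t graph; then v = v₀ + Δv.
0–5 s: 4 × 5 = 20 cm/s
5–10 s: 9 × 5 = 45 cm/s
10–15 s: -9 × 5 = -45 cm/s
15–19 s: 5 × 4 = 20 cm/s
19–22 s: -3 × 3 = -9 cm/s
Δv = 31 cm/s, so v(22) = -10 + (31) = 21 cm/s.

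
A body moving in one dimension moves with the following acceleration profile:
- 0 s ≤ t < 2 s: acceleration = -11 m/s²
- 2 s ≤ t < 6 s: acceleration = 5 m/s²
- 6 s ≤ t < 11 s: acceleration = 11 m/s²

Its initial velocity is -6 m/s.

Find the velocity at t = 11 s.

47 m/s

Δv equals the area under the a-t graph; then v = v₀ + Δv.
0–2 s: -11 × 2 = -22 m/s
2–6 s: 5 × 4 = 20 m/s
6–11 s: 11 × 5 = 55 m/s
Δv = 53 m/s, so v(11) = -6 + (53) = 47 m/s.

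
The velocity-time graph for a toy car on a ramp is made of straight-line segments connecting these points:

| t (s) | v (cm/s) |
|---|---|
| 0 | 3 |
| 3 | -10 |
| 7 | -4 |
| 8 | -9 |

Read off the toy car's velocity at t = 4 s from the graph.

-8.5 cm/s

On 3–7 s the graph is linear from -10 to -4 cm/s: v(4) = -10 + (-4 − -10)·(4 − 3)/(7 − 3) = -8.5 cm/s.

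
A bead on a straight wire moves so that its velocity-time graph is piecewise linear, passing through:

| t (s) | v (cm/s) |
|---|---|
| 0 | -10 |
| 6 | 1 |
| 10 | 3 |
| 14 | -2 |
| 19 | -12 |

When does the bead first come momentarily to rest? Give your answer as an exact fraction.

t = 60/11 s

v changes sign on 0–6 s (from -10 to 1); the graph is linear there, so v = 0 at t = 0 + (10)·(6 − 0)/(1 − -10) = 60/11 s.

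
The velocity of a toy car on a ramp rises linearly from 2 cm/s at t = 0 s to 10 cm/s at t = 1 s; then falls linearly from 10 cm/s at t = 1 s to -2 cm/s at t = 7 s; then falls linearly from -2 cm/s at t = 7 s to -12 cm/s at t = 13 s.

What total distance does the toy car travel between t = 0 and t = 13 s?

Distance (not displacement) is the total path length: add the absolute areas under v-t.
0–1 s: |½(2 + 10)(1)| = 6 cm
1–7 s: v = 0 at t = 6 s; triangle areas 25 + 1 = 26 cm
7–13 s: |½(-2 + -12)(6)| = 42 cm
Total distance = 74 cm

74 cm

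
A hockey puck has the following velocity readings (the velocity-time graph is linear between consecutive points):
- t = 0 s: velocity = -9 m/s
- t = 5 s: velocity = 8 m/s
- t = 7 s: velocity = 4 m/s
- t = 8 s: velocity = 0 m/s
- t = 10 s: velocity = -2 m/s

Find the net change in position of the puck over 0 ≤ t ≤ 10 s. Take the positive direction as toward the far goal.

Displacement is the signed area under the v-t curve.
0–5 s: ½(-9 + 8)(5) = -2.5 m
5–7 s: ½(8 + 4)(2) = 12 m
7–8 s: ½(4 + 0)(1) = 2 m
8–10 s: ½(0 + -2)(2) = -2 m
Net displacement = 9.5 m

9.5 m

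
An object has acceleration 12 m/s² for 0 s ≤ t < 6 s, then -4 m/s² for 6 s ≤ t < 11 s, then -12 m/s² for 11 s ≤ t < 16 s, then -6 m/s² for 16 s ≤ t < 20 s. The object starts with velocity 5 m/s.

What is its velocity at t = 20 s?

-27 m/s

Δv equals the area under the a-t graph; then v = v₀ + Δv.
0–6 s: 12 × 6 = 72 m/s
6–11 s: -4 × 5 = -20 m/s
11–16 s: -12 × 5 = -60 m/s
16–20 s: -6 × 4 = -24 m/s
Δv = -32 m/s, so v(20) = 5 + (-32) = -27 m/s.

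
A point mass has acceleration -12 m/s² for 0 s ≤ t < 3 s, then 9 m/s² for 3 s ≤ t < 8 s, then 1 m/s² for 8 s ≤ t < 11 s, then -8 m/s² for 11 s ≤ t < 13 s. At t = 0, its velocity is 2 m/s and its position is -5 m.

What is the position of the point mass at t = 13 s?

On each constant-a segment, Δv = aΔt and Δx = v₀Δt + ½aΔt²; chain segment to segment.
0–3 s: v starts 2 m/s; Δx = 2·3 + ½·-12·3² = -48 m; v ends -34 m/s.
3–8 s: v starts -34 m/s; Δx = -34·5 + ½·9·5² = -57.5 m; v ends 11 m/s.
8–11 s: v starts 11 m/s; Δx = 11·3 + ½·1·3² = 37.5 m; v ends 14 m/s.
11–13 s: v starts 14 m/s; Δx = 14·2 + ½·-8·2² = 12 m; v ends -2 m/s.
x(13) = -5 + Σ Δx = -61 m.

-61 m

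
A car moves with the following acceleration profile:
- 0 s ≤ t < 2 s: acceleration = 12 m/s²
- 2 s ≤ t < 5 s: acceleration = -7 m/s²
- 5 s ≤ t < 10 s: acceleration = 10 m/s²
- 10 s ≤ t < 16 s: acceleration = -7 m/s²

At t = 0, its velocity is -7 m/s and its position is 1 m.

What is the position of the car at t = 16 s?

On each constant-a segment, Δv = aΔt and Δx = v₀Δt + ½aΔt²; chain segment to segment.
0–2 s: v starts -7 m/s; Δx = -7·2 + ½·12·2² = 10 m; v ends 17 m/s.
2–5 s: v starts 17 m/s; Δx = 17·3 + ½·-7·3² = 19.5 m; v ends -4 m/s.
5–10 s: v starts -4 m/s; Δx = -4·5 + ½·10·5² = 105 m; v ends 46 m/s.
10–16 s: v starts 46 m/s; Δx = 46·6 + ½·-7·6² = 150 m; v ends 4 m/s.
x(16) = 1 + Σ Δx = 285.5 m.

285.5 m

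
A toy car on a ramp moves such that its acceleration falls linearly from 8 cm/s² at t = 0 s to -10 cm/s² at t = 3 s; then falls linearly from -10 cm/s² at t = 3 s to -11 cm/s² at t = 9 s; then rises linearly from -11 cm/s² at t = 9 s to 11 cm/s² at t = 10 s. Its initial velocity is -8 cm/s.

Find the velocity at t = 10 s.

Δv equals the area under the a-t graph; then v = v₀ + Δv.
0–3 s: ½(8 + -10)(3) = -3 cm/s
3–9 s: ½(-10 + -11)(6) = -63 cm/s
9–10 s: ½(-11 + 11)(1) = 0 cm/s
Δv = -66 cm/s, so v(10) = -8 + (-66) = -74 cm/s.

-74 cm/s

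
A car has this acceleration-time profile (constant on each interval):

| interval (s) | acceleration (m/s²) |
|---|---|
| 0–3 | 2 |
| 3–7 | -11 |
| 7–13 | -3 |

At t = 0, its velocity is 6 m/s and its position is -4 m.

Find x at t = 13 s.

-263 m

On each constant-a segment, Δv = aΔt and Δx = v₀Δt + ½aΔt²; chain segment to segment.
0–3 s: v starts 6 m/s; Δx = 6·3 + ½·2·3² = 27 m; v ends 12 m/s.
3–7 s: v starts 12 m/s; Δx = 12·4 + ½·-11·4² = -40 m; v ends -32 m/s.
7–13 s: v starts -32 m/s; Δx = -32·6 + ½·-3·6² = -246 m; v ends -50 m/s.
x(13) = -4 + Σ Δx = -263 m.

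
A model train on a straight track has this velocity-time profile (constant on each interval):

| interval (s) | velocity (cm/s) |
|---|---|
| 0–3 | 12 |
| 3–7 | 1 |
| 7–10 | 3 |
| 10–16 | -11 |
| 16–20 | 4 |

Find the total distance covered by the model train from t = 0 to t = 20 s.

131 cm

Distance (not displacement) is the total path length: add the absolute areas under v-t.
0–3 s: |12| × 3 = 36 cm
3–7 s: |1| × 4 = 4 cm
7–10 s: |3| × 3 = 9 cm
10–16 s: |-11| × 6 = 66 cm
16–20 s: |4| × 4 = 16 cm
Total distance = 131 cm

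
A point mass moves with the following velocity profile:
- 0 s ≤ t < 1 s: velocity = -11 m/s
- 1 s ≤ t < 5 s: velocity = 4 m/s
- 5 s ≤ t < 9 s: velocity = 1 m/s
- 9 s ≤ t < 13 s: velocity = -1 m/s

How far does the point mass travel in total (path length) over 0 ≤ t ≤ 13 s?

35 m

Distance (not displacement) is the total path length: add the absolute areas under v-t.
0–1 s: |-11| × 1 = 11 m
1–5 s: |4| × 4 = 16 m
5–9 s: |1| × 4 = 4 m
9–13 s: |-1| × 4 = 4 m
Total distance = 35 m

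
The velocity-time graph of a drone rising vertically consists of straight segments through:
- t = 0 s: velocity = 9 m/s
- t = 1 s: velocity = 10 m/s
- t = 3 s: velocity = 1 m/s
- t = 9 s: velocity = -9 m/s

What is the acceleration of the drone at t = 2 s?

-4.5 m/s²

Acceleration is the slope of the v-t graph on 1–3 s: (1 − 10)/(3 − 1) = -4.5 m/s².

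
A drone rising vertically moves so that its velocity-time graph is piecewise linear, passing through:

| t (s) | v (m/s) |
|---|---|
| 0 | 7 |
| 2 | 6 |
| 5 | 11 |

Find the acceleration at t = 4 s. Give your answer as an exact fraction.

Acceleration is the slope of the v-t graph on 2–5 s: (11 − 6)/(5 − 2) = 5/3 m/s².

5/3 m/s²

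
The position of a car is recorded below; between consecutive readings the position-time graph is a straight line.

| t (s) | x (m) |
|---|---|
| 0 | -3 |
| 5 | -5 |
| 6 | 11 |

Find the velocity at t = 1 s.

-0.4 m/s

Velocity is the slope of the x-t graph on 0–5 s: (-5 − -3)/(5 − 0) = -0.4 m/s.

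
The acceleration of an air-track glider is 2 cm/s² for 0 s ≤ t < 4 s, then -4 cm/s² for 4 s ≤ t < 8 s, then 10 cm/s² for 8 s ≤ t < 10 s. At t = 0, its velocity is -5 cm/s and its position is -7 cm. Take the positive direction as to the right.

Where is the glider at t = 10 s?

-37 cm

On each constant-a segment, Δv = aΔt and Δx = v₀Δt + ½aΔt²; chain segment to segment.
0–4 s: v starts -5 cm/s; Δx = -5·4 + ½·2·4² = -4 cm; v ends 3 cm/s.
4–8 s: v starts 3 cm/s; Δx = 3·4 + ½·-4·4² = -20 cm; v ends -13 cm/s.
8–10 s: v starts -13 cm/s; Δx = -13·2 + ½·10·2² = -6 cm; v ends 7 cm/s.
x(10) = -7 + Σ Δx = -37 cm.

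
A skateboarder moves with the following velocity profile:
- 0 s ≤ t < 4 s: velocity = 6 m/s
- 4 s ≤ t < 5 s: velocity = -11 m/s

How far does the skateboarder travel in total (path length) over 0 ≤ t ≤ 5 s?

Total distance travelled is ∫|v| dt — sum the magnitudes of each area piece.
0–4 s: |6| × 4 = 24 m
4–5 s: |-11| × 1 = 11 m
Total distance = 35 m

35 m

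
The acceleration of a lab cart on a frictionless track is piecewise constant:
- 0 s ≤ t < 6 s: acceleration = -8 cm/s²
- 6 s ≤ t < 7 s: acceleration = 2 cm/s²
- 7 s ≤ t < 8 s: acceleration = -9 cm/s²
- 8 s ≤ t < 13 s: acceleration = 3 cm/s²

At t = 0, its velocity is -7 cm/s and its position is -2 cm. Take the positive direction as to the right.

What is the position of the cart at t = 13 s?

-572 cm

On each constant-a segment, Δv = aΔt and Δx = v₀Δt + ½aΔt²; chain segment to segment.
0–6 s: v starts -7 cm/s; Δx = -7·6 + ½·-8·6² = -186 cm; v ends -55 cm/s.
6–7 s: v starts -55 cm/s; Δx = -55·1 + ½·2·1² = -54 cm; v ends -53 cm/s.
7–8 s: v starts -53 cm/s; Δx = -53·1 + ½·-9·1² = -57.5 cm; v ends -62 cm/s.
8–13 s: v starts -62 cm/s; Δx = -62·5 + ½·3·5² = -272.5 cm; v ends -47 cm/s.
x(13) = -2 + Σ Δx = -572 cm.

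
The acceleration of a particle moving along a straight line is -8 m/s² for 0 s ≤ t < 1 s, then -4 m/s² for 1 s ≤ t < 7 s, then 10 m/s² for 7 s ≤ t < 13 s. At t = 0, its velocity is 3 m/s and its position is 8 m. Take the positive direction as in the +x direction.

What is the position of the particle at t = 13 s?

On each constant-a segment, Δv = aΔt and Δx = v₀Δt + ½aΔt²; chain segment to segment.
0–1 s: v starts 3 m/s; Δx = 3·1 + ½·-8·1² = -1 m; v ends -5 m/s.
1–7 s: v starts -5 m/s; Δx = -5·6 + ½·-4·6² = -102 m; v ends -29 m/s.
7–13 s: v starts -29 m/s; Δx = -29·6 + ½·10·6² = 6 m; v ends 31 m/s.
x(13) = 8 + Σ Δx = -89 m.

-89 m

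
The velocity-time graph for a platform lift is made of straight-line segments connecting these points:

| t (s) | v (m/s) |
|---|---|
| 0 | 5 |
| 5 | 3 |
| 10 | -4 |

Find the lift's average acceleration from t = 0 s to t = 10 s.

Average acceleration = Δv/Δt = (-4 − 5)/(10 − 0) = -0.9 m/s².

-0.9 m/s²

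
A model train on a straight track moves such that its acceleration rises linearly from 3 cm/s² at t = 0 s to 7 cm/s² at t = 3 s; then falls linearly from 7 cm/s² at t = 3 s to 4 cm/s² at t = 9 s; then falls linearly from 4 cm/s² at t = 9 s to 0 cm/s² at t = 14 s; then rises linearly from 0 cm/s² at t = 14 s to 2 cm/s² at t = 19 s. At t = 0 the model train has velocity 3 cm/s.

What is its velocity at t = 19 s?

66 cm/s

Δv equals the area under the a-t graph; then v = v₀ + Δv.
0–3 s: ½(3 + 7)(3) = 15 cm/s
3–9 s: ½(7 + 4)(6) = 33 cm/s
9–14 s: ½(4 + 0)(5) = 10 cm/s
14–19 s: ½(0 + 2)(5) = 5 cm/s
Δv = 63 cm/s, so v(19) = 3 + (63) = 66 cm/s.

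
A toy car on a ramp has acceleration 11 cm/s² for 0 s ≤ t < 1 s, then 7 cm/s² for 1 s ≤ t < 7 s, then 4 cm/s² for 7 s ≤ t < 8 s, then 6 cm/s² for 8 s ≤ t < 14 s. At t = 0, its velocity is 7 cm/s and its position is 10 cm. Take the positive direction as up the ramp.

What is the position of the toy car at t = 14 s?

810.5 cm

On each constant-a segment, Δv = aΔt and Δx = v₀Δt + ½aΔt²; chain segment to segment.
0–1 s: v starts 7 cm/s; Δx = 7·1 + ½·11·1² = 12.5 cm; v ends 18 cm/s.
1–7 s: v starts 18 cm/s; Δx = 18·6 + ½·7·6² = 234 cm; v ends 60 cm/s.
7–8 s: v starts 60 cm/s; Δx = 60·1 + ½·4·1² = 62 cm; v ends 64 cm/s.
8–14 s: v starts 64 cm/s; Δx = 64·6 + ½·6·6² = 492 cm; v ends 100 cm/s.
x(14) = 10 + Σ Δx = 810.5 cm.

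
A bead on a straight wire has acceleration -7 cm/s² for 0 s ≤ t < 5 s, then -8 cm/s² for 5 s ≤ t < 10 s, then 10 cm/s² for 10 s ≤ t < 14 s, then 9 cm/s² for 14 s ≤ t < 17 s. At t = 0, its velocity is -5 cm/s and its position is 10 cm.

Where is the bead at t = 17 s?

On each constant-a segment, Δv = aΔt and Δx = v₀Δt + ½aΔt²; chain segment to segment.
0–5 s: v starts -5 cm/s; Δx = -5·5 + ½·-7·5² = -112.5 cm; v ends -40 cm/s.
5–10 s: v starts -40 cm/s; Δx = -40·5 + ½·-8·5² = -300 cm; v ends -80 cm/s.
10–14 s: v starts -80 cm/s; Δx = -80·4 + ½·10·4² = -240 cm; v ends -40 cm/s.
14–17 s: v starts -40 cm/s; Δx = -40·3 + ½·9·3² = -79.5 cm; v ends -13 cm/s.
x(17) = 10 + Σ Δx = -722 cm.

-722 cm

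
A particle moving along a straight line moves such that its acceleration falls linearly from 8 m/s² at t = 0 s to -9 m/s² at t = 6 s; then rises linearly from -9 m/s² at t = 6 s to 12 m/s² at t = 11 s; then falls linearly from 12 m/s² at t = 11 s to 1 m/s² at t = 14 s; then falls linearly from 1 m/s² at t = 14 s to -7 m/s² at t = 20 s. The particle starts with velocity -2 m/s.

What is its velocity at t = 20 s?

Δv equals the area under the a-t graph; then v = v₀ + Δv.
0–6 s: ½(8 + -9)(6) = -3 m/s
6–11 s: ½(-9 + 12)(5) = 7.5 m/s
11–14 s: ½(12 + 1)(3) = 19.5 m/s
14–20 s: ½(1 + -7)(6) = -18 m/s
Δv = 6 m/s, so v(20) = -2 + (6) = 4 m/s.

4 m/s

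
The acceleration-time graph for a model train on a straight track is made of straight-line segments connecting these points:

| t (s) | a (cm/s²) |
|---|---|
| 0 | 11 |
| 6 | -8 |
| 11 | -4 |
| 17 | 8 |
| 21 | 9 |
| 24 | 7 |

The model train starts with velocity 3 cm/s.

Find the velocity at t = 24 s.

Δv equals the area under the a-t graph; then v = v₀ + Δv.
0–6 s: ½(11 + -8)(6) = 9 cm/s
6–11 s: ½(-8 + -4)(5) = -30 cm/s
11–17 s: ½(-4 + 8)(6) = 12 cm/s
17–21 s: ½(8 + 9)(4) = 34 cm/s
21–24 s: ½(9 + 7)(3) = 24 cm/s
Δv = 49 cm/s, so v(24) = 3 + (49) = 52 cm/s.

52 cm/s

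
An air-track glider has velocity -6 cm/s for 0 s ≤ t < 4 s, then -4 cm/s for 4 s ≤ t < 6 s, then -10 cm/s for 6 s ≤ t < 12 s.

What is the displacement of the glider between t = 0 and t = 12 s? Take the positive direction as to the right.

Displacement is the signed area under the v-t curve.
0–4 s: -6 × 4 = -24 cm
4–6 s: -4 × 2 = -8 cm
6–12 s: -10 × 6 = -60 cm
Net displacement = -92 cm

-92 cm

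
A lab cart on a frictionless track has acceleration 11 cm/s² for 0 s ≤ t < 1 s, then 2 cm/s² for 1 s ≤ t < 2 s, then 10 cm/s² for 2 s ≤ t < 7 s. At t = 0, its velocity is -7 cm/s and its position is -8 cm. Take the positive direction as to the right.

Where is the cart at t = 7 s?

On each constant-a segment, Δv = aΔt and Δx = v₀Δt + ½aΔt²; chain segment to segment.
0–1 s: v starts -7 cm/s; Δx = -7·1 + ½·11·1² = -1.5 cm; v ends 4 cm/s.
1–2 s: v starts 4 cm/s; Δx = 4·1 + ½·2·1² = 5 cm; v ends 6 cm/s.
2–7 s: v starts 6 cm/s; Δx = 6·5 + ½·10·5² = 155 cm; v ends 56 cm/s.
x(7) = -8 + Σ Δx = 150.5 cm.

150.5 cm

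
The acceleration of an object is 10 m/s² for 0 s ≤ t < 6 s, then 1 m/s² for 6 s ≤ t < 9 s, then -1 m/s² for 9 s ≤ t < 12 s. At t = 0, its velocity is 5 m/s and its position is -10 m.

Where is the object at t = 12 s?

On each constant-a segment, Δv = aΔt and Δx = v₀Δt + ½aΔt²; chain segment to segment.
0–6 s: v starts 5 m/s; Δx = 5·6 + ½·10·6² = 210 m; v ends 65 m/s.
6–9 s: v starts 65 m/s; Δx = 65·3 + ½·1·3² = 199.5 m; v ends 68 m/s.
9–12 s: v starts 68 m/s; Δx = 68·3 + ½·-1·3² = 199.5 m; v ends 65 m/s.
x(12) = -10 + Σ Δx = 599 m.

599 m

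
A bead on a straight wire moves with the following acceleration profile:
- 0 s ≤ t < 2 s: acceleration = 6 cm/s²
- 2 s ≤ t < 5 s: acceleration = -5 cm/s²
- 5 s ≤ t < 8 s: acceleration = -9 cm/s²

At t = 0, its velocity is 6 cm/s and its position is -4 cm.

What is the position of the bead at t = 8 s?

20 cm

On each constant-a segment, Δv = aΔt and Δx = v₀Δt + ½aΔt²; chain segment to segment.
0–2 s: v starts 6 cm/s; Δx = 6·2 + ½·6·2² = 24 cm; v ends 18 cm/s.
2–5 s: v starts 18 cm/s; Δx = 18·3 + ½·-5·3² = 31.5 cm; v ends 3 cm/s.
5–8 s: v starts 3 cm/s; Δx = 3·3 + ½·-9·3² = -31.5 cm; v ends -24 cm/s.
x(8) = -4 + Σ Δx = 20 cm.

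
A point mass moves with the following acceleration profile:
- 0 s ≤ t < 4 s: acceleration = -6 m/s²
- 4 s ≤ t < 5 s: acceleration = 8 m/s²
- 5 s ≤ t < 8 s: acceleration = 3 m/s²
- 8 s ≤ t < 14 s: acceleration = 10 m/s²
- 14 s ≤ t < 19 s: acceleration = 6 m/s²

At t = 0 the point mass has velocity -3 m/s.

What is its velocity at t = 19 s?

Δv equals the area under the a-t graph; then v = v₀ + Δv.
0–4 s: -6 × 4 = -24 m/s
4–5 s: 8 × 1 = 8 m/s
5–8 s: 3 × 3 = 9 m/s
8–14 s: 10 × 6 = 60 m/s
14–19 s: 6 × 5 = 30 m/s
Δv = 83 m/s, so v(19) = -3 + (83) = 80 m/s.

80 m/s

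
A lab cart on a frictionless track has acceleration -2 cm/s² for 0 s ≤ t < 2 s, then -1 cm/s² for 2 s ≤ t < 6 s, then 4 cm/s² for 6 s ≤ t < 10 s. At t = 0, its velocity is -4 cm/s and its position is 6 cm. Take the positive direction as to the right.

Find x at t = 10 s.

On each constant-a segment, Δv = aΔt and Δx = v₀Δt + ½aΔt²; chain segment to segment.
0–2 s: v starts -4 cm/s; Δx = -4·2 + ½·-2·2² = -12 cm; v ends -8 cm/s.
2–6 s: v starts -8 cm/s; Δx = -8·4 + ½·-1·4² = -40 cm; v ends -12 cm/s.
6–10 s: v starts -12 cm/s; Δx = -12·4 + ½·4·4² = -16 cm; v ends 4 cm/s.
x(10) = 6 + Σ Δx = -62 cm.

-62 cm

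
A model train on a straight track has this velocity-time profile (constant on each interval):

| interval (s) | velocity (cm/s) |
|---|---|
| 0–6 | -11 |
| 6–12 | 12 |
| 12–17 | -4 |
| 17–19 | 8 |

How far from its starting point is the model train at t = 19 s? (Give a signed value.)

2 cm

Net displacement equals the area under the velocity-time graph (areas below the axis count negative).
0–6 s: -11 × 6 = -66 cm
6–12 s: 12 × 6 = 72 cm
12–17 s: -4 × 5 = -20 cm
17–19 s: 8 × 2 = 16 cm
Net displacement = 2 cm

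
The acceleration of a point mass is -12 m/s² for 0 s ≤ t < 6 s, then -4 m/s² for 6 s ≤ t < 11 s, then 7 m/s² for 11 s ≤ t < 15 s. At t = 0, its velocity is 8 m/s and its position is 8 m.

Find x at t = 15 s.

On each constant-a segment, Δv = aΔt and Δx = v₀Δt + ½aΔt²; chain segment to segment.
0–6 s: v starts 8 m/s; Δx = 8·6 + ½·-12·6² = -168 m; v ends -64 m/s.
6–11 s: v starts -64 m/s; Δx = -64·5 + ½·-4·5² = -370 m; v ends -84 m/s.
11–15 s: v starts -84 m/s; Δx = -84·4 + ½·7·4² = -280 m; v ends -56 m/s.
x(15) = 8 + Σ Δx = -810 m.

-810 m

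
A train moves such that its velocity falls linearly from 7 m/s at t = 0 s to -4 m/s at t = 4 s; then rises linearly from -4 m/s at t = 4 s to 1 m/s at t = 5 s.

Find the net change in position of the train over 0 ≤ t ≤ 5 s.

Displacement is the signed area under the v-t curve.
0–4 s: ½(7 + -4)(4) = 6 m
4–5 s: ½(-4 + 1)(1) = -1.5 m
Net displacement = 4.5 m

4.5 m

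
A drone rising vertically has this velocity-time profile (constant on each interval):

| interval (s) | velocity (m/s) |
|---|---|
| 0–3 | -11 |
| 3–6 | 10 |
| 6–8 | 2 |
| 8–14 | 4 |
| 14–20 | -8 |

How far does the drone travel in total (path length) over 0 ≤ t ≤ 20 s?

Distance (not displacement) is the total path length: add the absolute areas under v-t.
0–3 s: |-11| × 3 = 33 m
3–6 s: |10| × 3 = 30 m
6–8 s: |2| × 2 = 4 m
8–14 s: |4| × 6 = 24 m
14–20 s: |-8| × 6 = 48 m
Total distance = 139 m

139 m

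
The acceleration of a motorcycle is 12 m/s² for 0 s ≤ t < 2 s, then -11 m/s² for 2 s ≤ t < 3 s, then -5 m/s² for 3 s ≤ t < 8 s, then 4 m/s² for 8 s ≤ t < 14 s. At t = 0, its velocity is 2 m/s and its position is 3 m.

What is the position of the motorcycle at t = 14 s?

On each constant-a segment, Δv = aΔt and Δx = v₀Δt + ½aΔt²; chain segment to segment.
0–2 s: v starts 2 m/s; Δx = 2·2 + ½·12·2² = 28 m; v ends 26 m/s.
2–3 s: v starts 26 m/s; Δx = 26·1 + ½·-11·1² = 20.5 m; v ends 15 m/s.
3–8 s: v starts 15 m/s; Δx = 15·5 + ½·-5·5² = 12.5 m; v ends -10 m/s.
8–14 s: v starts -10 m/s; Δx = -10·6 + ½·4·6² = 12 m; v ends 14 m/s.
x(14) = 3 + Σ Δx = 76 m.

76 m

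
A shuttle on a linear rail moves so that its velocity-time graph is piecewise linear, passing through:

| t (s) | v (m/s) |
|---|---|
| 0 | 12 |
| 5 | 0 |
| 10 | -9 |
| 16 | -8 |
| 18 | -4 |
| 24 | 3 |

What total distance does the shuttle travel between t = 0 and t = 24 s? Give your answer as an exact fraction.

Distance (not displacement) is the total path length: add the absolute areas under v-t.
0–5 s: |½(12 + 0)(5)| = 30 m
5–10 s: |½(0 + -9)(5)| = 22.5 m
10–16 s: |½(-9 + -8)(6)| = 51 m
16–18 s: |½(-8 + -4)(2)| = 12 m
18–24 s: v = 0 at t = 150/7 s; triangle areas 48/7 + 27/7 = 75/7 m
Total distance = 1767/14 m

1767/14 m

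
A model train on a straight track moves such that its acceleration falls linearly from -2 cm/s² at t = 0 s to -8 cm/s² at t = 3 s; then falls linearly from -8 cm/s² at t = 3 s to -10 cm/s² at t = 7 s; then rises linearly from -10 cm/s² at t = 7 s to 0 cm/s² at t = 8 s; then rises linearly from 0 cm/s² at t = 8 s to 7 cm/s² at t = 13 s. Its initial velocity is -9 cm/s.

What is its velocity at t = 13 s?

Δv equals the area under the a-t graph; then v = v₀ + Δv.
0–3 s: ½(-2 + -8)(3) = -15 cm/s
3–7 s: ½(-8 + -10)(4) = -36 cm/s
7–8 s: ½(-10 + 0)(1) = -5 cm/s
8–13 s: ½(0 + 7)(5) = 17.5 cm/s
Δv = -38.5 cm/s, so v(13) = -9 + (-38.5) = -47.5 cm/s.

-47.5 cm/s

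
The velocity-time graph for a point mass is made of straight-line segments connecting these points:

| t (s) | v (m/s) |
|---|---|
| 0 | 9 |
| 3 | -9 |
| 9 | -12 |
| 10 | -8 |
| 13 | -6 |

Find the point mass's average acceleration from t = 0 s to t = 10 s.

-1.7 m/s²

Average acceleration = Δv/Δt = (-8 − 9)/(10 − 0) = -1.7 m/s².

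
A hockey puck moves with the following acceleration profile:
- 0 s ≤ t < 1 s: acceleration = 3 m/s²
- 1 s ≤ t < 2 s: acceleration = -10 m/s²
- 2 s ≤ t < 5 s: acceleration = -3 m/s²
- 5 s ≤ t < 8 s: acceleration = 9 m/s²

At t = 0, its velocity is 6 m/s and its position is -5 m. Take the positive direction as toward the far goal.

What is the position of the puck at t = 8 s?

On each constant-a segment, Δv = aΔt and Δx = v₀Δt + ½aΔt²; chain segment to segment.
0–1 s: v starts 6 m/s; Δx = 6·1 + ½·3·1² = 7.5 m; v ends 9 m/s.
1–2 s: v starts 9 m/s; Δx = 9·1 + ½·-10·1² = 4 m; v ends -1 m/s.
2–5 s: v starts -1 m/s; Δx = -1·3 + ½·-3·3² = -16.5 m; v ends -10 m/s.
5–8 s: v starts -10 m/s; Δx = -10·3 + ½·9·3² = 10.5 m; v ends 17 m/s.
x(8) = -5 + Σ Δx = 0.5 m.

0.5 m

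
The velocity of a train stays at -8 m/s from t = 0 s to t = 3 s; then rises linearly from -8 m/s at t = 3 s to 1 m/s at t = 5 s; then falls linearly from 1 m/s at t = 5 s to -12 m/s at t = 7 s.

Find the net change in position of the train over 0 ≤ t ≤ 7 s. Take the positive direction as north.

Displacement is the signed area under the v-t curve.
0–3 s: -8 × 3 = -24 m
3–5 s: ½(-8 + 1)(2) = -7 m
5–7 s: ½(1 + -12)(2) = -11 m
Net displacement = -42 m

-42 m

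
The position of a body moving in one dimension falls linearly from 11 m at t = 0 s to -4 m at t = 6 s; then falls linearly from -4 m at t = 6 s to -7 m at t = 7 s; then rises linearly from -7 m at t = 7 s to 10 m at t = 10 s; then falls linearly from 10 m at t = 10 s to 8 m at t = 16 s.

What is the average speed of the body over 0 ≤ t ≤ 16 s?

Average speed = (total path length)/(elapsed time); on a piecewise-linear x-t graph the path length is Σ|Δx|.
0–6 s: |Δx| = |-4 − 11| = 15 m
6–7 s: |Δx| = |-7 − -4| = 3 m
7–10 s: |Δx| = |10 − -7| = 17 m
10–16 s: |Δx| = |8 − 10| = 2 m
Total path = 37 m; average speed = 37/16 = 2.3125 m/s.

2.3125 m/s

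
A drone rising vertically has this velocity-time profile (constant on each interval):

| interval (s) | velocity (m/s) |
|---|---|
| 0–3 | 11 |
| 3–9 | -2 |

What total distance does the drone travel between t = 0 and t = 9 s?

Total distance travelled is ∫|v| dt — sum the magnitudes of each area piece.
0–3 s: |11| × 3 = 33 m
3–9 s: |-2| × 6 = 12 m
Total distance = 45 m

45 m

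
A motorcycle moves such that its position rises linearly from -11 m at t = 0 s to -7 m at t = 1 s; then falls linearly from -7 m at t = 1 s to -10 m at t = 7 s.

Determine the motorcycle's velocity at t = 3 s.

-0.5 m/s

Velocity is the slope of the x-t graph on 1–7 s: (-10 − -7)/(7 − 1) = -0.5 m/s.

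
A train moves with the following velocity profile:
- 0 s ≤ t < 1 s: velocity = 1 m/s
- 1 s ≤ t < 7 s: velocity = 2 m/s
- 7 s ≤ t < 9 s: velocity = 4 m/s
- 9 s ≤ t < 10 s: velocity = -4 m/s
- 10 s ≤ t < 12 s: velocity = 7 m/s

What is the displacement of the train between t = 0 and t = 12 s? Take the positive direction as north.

Displacement is the signed area under the v-t curve.
0–1 s: 1 × 1 = 1 m
1–7 s: 2 × 6 = 12 m
7–9 s: 4 × 2 = 8 m
9–10 s: -4 × 1 = -4 m
10–12 s: 7 × 2 = 14 m
Net displacement = 31 m

31 m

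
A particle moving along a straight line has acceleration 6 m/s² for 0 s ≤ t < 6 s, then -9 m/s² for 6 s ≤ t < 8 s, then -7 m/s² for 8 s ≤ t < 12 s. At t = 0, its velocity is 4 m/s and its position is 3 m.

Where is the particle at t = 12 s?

On each constant-a segment, Δv = aΔt and Δx = v₀Δt + ½aΔt²; chain segment to segment.
0–6 s: v starts 4 m/s; Δx = 4·6 + ½·6·6² = 132 m; v ends 40 m/s.
6–8 s: v starts 40 m/s; Δx = 40·2 + ½·-9·2² = 62 m; v ends 22 m/s.
8–12 s: v starts 22 m/s; Δx = 22·4 + ½·-7·4² = 32 m; v ends -6 m/s.
x(12) = 3 + Σ Δx = 229 m.

229 m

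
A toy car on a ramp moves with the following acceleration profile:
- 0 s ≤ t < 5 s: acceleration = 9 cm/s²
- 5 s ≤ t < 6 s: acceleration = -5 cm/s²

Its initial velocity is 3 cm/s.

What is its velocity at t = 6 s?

43 cm/s

Δv equals the area under the a-t graph; then v = v₀ + Δv.
0–5 s: 9 × 5 = 45 cm/s
5–6 s: -5 × 1 = -5 cm/s
Δv = 40 cm/s, so v(6) = 3 + (40) = 43 cm/s.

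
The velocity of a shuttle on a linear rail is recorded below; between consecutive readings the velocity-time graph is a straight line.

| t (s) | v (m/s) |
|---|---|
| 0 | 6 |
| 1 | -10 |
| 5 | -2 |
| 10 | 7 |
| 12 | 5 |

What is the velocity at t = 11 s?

On 10–12 s the graph is linear from 7 to 5 m/s: v(11) = 7 + (5 − 7)·(11 − 10)/(12 − 10) = 6 m/s.

6 m/s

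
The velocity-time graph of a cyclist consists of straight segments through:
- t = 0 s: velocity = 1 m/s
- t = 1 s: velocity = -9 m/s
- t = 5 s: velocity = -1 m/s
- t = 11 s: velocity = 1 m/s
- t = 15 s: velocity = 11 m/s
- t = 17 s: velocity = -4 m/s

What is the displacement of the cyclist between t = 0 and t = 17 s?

Displacement is the signed area under the v-t curve.
0–1 s: ½(1 + -9)(1) = -4 m
1–5 s: ½(-9 + -1)(4) = -20 m
5–11 s: ½(-1 + 1)(6) = 0 m
11–15 s: ½(1 + 11)(4) = 24 m
15–17 s: ½(11 + -4)(2) = 7 m
Net displacement = 7 m

7 m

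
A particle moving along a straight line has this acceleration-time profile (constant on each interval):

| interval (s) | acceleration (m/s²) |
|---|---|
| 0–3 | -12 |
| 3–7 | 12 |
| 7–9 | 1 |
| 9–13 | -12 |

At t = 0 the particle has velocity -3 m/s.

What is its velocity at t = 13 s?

-37 m/s

Δv equals the area under the a-t graph; then v = v₀ + Δv.
0–3 s: -12 × 3 = -36 m/s
3–7 s: 12 × 4 = 48 m/s
7–9 s: 1 × 2 = 2 m/s
9–13 s: -12 × 4 = -48 m/s
Δv = -34 m/s, so v(13) = -3 + (-34) = -37 m/s.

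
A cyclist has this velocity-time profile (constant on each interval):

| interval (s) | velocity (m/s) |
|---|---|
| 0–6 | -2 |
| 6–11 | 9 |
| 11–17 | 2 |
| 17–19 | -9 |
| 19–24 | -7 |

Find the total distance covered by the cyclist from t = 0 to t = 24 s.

Distance (not displacement) is the total path length: add the absolute areas under v-t.
0–6 s: |-2| × 6 = 12 m
6–11 s: |9| × 5 = 45 m
11–17 s: |2| × 6 = 12 m
17–19 s: |-9| × 2 = 18 m
19–24 s: |-7| × 5 = 35 m
Total distance = 122 m

122 m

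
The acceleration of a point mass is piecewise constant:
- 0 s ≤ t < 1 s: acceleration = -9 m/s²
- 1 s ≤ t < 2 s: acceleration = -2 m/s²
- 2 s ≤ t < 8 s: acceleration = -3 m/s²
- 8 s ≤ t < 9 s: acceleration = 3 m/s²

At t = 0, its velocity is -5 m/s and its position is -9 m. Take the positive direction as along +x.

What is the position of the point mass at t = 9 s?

-216 m

On each constant-a segment, Δv = aΔt and Δx = v₀Δt + ½aΔt²; chain segment to segment.
0–1 s: v starts -5 m/s; Δx = -5·1 + ½·-9·1² = -9.5 m; v ends -14 m/s.
1–2 s: v starts -14 m/s; Δx = -14·1 + ½·-2·1² = -15 m; v ends -16 m/s.
2–8 s: v starts -16 m/s; Δx = -16·6 + ½·-3·6² = -150 m; v ends -34 m/s.
8–9 s: v starts -34 m/s; Δx = -34·1 + ½·3·1² = -32.5 m; v ends -31 m/s.
x(9) = -9 + Σ Δx = -216 m.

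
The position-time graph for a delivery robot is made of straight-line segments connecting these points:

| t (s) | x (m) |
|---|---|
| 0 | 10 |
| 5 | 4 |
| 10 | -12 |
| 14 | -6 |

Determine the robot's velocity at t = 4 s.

Velocity is the slope of the x-t graph on 0–5 s: (4 − 10)/(5 − 0) = -1.2 m/s.

-1.2 m/s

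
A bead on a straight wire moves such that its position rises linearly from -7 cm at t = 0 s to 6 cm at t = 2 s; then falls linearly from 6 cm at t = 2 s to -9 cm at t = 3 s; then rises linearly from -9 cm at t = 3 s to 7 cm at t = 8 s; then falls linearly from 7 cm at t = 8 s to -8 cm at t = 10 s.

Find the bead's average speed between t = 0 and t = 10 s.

Average speed = (total path length)/(elapsed time); on a piecewise-linear x-t graph the path length is Σ|Δx|.
0–2 s: |Δx| = |6 − -7| = 13 cm
2–3 s: |Δx| = |-9 − 6| = 15 cm
3–8 s: |Δx| = |7 − -9| = 16 cm
8–10 s: |Δx| = |-8 − 7| = 15 cm
Total path = 59 cm; average speed = 59/10 = 5.9 cm/s.

5.9 cm/s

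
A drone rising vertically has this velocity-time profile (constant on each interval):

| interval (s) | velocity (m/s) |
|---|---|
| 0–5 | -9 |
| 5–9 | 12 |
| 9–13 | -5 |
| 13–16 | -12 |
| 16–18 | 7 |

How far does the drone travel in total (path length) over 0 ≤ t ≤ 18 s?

163 m

Distance (not displacement) is the total path length: add the absolute areas under v-t.
0–5 s: |-9| × 5 = 45 m
5–9 s: |12| × 4 = 48 m
9–13 s: |-5| × 4 = 20 m
13–16 s: |-12| × 3 = 36 m
16–18 s: |7| × 2 = 14 m
Total distance = 163 m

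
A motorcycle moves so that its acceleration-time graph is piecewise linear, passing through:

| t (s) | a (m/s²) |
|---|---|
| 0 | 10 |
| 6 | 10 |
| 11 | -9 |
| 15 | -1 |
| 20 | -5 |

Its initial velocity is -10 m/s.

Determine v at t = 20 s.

17.5 m/s

Δv equals the area under the a-t graph; then v = v₀ + Δv.
0–6 s: 10 × 6 = 60 m/s
6–11 s: ½(10 + -9)(5) = 2.5 m/s
11–15 s: ½(-9 + -1)(4) = -20 m/s
15–20 s: ½(-1 + -5)(5) = -15 m/s
Δv = 27.5 m/s, so v(20) = -10 + (27.5) = 17.5 m/s.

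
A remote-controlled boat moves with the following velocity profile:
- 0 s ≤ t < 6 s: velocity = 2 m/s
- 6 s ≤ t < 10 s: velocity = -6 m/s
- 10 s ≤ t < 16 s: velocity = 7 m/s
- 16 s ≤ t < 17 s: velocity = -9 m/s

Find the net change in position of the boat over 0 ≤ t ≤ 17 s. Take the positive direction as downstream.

Displacement is the signed area under the v-t curve.
0–6 s: 2 × 6 = 12 m
6–10 s: -6 × 4 = -24 m
10–16 s: 7 × 6 = 42 m
16–17 s: -9 × 1 = -9 m
Net displacement = 21 m

21 m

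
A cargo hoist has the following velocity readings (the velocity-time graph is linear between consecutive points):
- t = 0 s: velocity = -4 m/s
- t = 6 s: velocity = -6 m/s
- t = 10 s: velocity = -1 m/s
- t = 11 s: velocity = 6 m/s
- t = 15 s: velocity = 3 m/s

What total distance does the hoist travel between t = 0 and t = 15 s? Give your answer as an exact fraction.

Distance (not displacement) is the total path length: add the absolute areas under v-t.
0–6 s: |½(-4 + -6)(6)| = 30 m
6–10 s: |½(-6 + -1)(4)| = 14 m
10–11 s: v = 0 at t = 71/7 s; triangle areas 1/14 + 18/7 = 37/14 m
11–15 s: |½(6 + 3)(4)| = 18 m
Total distance = 905/14 m

905/14 m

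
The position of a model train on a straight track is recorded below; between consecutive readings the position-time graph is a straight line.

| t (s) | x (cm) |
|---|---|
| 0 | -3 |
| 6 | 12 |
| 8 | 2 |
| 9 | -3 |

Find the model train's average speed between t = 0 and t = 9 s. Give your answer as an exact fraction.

Average speed = (total path length)/(elapsed time); on a piecewise-linear x-t graph the path length is Σ|Δx|.
0–6 s: |Δx| = |12 − -3| = 15 cm
6–8 s: |Δx| = |2 − 12| = 10 cm
8–9 s: |Δx| = |-3 − 2| = 5 cm
Total path = 30 cm; average speed = 30/9 = 10/3 cm/s.

10/3 cm/s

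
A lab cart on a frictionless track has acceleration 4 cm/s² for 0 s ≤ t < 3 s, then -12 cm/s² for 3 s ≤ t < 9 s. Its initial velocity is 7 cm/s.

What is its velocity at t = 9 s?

Δv equals the area under the a-t graph; then v = v₀ + Δv.
0–3 s: 4 × 3 = 12 cm/s
3–9 s: -12 × 6 = -72 cm/s
Δv = -60 cm/s, so v(9) = 7 + (-60) = -53 cm/s.

-53 cm/s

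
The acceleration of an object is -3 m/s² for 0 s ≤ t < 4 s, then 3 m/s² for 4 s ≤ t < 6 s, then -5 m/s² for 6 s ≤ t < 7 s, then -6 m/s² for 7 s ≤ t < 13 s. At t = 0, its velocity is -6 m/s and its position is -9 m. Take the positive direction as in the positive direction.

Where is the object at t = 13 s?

-311.5 m

On each constant-a segment, Δv = aΔt and Δx = v₀Δt + ½aΔt²; chain segment to segment.
0–4 s: v starts -6 m/s; Δx = -6·4 + ½·-3·4² = -48 m; v ends -18 m/s.
4–6 s: v starts -18 m/s; Δx = -18·2 + ½·3·2² = -30 m; v ends -12 m/s.
6–7 s: v starts -12 m/s; Δx = -12·1 + ½·-5·1² = -14.5 m; v ends -17 m/s.
7–13 s: v starts -17 m/s; Δx = -17·6 + ½·-6·6² = -210 m; v ends -53 m/s.
x(13) = -9 + Σ Δx = -311.5 m.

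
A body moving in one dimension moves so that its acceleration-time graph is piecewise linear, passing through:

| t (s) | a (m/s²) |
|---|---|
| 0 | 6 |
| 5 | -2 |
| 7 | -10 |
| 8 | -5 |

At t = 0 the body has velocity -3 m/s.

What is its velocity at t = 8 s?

Δv equals the area under the a-t graph; then v = v₀ + Δv.
0–5 s: ½(6 + -2)(5) = 10 m/s
5–7 s: ½(-2 + -10)(2) = -12 m/s
7–8 s: ½(-10 + -5)(1) = -7.5 m/s
Δv = -9.5 m/s, so v(8) = -3 + (-9.5) = -12.5 m/s.

-12.5 m/s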